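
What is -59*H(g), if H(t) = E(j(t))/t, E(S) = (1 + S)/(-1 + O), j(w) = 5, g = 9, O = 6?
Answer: -118/15 ≈ -7.8667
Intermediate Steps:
E(S) = 1/5 + S/5 (E(S) = (1 + S)/(-1 + 6) = (1 + S)/5 = (1 + S)*(1/5) = 1/5 + S/5)
H(t) = 6/(5*t) (H(t) = (1/5 + (1/5)*5)/t = (1/5 + 1)/t = 6/(5*t))
-59*H(g) = -354/(5*9) = -59*2/15 = -118/15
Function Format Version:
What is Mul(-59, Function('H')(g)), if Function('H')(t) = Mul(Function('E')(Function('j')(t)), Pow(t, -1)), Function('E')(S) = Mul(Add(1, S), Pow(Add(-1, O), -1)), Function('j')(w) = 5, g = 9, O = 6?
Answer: Rational(-118, 15) ≈ -7.8667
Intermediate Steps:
Function('E')(S) = Add(Rational(1, 5), Mul(Rational(1, 5), S)) (Function('E')(S) = Mul(Add(1, S), Pow(Add(-1, 6), -1)) = Mul(Add(1, S), Pow(5, -1)) = Mul(Add(1, S), Rational(1, 5)) = Add(Rational(1, 5), Mul(Rational(1, 5), S)))
Function('H')(t) = Mul(Rational(6, 5), Pow(t, -1)) (Function('H')(t) = Mul(Add(Rational(1, 5), Mul(Rational(1, 5), 5)), Pow(t, -1)) = Mul(Add(Rational(1, 5), 1), Pow(t, -1)) = Mul(Rational(6, 5), Pow(t, -1)))
Mul(-59, Function('H')(g)) = Mul(-59, Mul(Rational(6, 5), Pow(9, -1))) = Mul(-59, Mul(Rational(6, 5), Rational(1, 9))) = Mul(-59, Rational(2, 15)) = Rational(-118, 15)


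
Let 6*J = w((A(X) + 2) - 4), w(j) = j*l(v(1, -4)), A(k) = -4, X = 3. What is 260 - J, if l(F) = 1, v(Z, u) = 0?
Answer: 261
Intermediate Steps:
w(j) = j (w(j) = j*1 = j)
J = -1 (J = ((-4 + 2) - 4)/6 = (-2 - 4)/6 = (⅙)*(-6) = -1)
260 - J = 260 - 1*(-1) = 260 + 1 = 261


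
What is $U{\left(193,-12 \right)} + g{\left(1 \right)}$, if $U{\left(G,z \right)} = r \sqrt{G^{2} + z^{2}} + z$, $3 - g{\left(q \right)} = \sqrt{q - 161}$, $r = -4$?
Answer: $-9 - 4 \sqrt{37393} - 4 i \sqrt{10} \approx -782.49 - 12.649 i$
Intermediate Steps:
$g{\left(q \right)} = 3 - \sqrt{-161 + q}$ ($g{\left(q \right)} = 3 - \sqrt{q - 161} = 3 - \sqrt{-161 + q}$)
$U{\left(G,z \right)} = z - 4 \sqrt{G^{2} + z^{2}}$ ($U{\left(G,z \right)} = - 4 \sqrt{G^{2} + z^{2}} + z = z - 4 \sqrt{G^{2} + z^{2}}$)
$U{\left(193,-12 \right)} + g{\left(1 \right)} = \left(-12 - 4 \sqrt{193^{2} + \left(-12\right)^{2}}\right) + \left(3 - \sqrt{-161 + 1}\right) = \left(-12 - 4 \sqrt{37249 + 144}\right) + \left(3 - \sqrt{-160}\right) = \left(-12 - 4 \sqrt{37393}\right) + \left(3 - 4 i \sqrt{10}\right) = -9 - 4 \sqrt{37393} - 4 i \sqrt{10}$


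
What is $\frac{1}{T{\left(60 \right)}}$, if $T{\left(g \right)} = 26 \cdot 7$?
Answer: $\frac{1}{182} \approx 0.0054945$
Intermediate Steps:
$T{\left(g \right)} = 182$
$\frac{1}{T{\left(60 \right)}} = \frac{1}{182}$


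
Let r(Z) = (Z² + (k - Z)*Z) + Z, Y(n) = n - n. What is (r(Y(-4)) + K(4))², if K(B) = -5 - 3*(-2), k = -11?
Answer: 1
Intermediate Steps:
K(B) = 1 (K(B) = -5 + 6 = 1)
Y(n) = 0
r(Z) = Z + Z² + Z*(-11 - Z) (r(Z) = (Z² + (-11 - Z)*Z) + Z = (Z² + Z*(-11 - Z)) + Z = Z + Z² + Z*(-11 - Z))
(r(Y(-4)) + K(4))² = (-10*0 + 1)² = (0 + 1)² = 1² = 1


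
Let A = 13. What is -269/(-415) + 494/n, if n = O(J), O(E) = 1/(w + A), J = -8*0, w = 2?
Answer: 3075419/415 ≈ 7410.6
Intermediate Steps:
J = 0
O(E) = 1/15 (O(E) = 1/(2 + 13) = 1/15)
n = 1/15 ≈ 0.066667
-269/(-415) + 494/n = -269/(-415) + 494/(1/15) = -269*(-1/415) + 494*15 = 269/415 + 7410 = 3075419/415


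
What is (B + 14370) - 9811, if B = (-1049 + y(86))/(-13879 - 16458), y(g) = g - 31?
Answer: 138307377/30337 ≈ 4559.0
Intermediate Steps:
y(g) = -31 + g
B = 994/30337 (B = (-1049 + (-31 + 86))/(-13879 - 16458) = (-1049 + 55)/(-30337) = -994*(-1/30337) = 994/30337 ≈ 0.032765)
(B + 14370) - 9811 = (994/30337 + 14370) - 9811 = 435943684/30337 - 9811 = 138307377/30337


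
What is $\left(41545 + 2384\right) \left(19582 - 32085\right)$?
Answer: $-549244287$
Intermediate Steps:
$\left(41545 + 2384\right) \left(19582 - 32085\right) = 43929 \left(-12503\right) = -549244287$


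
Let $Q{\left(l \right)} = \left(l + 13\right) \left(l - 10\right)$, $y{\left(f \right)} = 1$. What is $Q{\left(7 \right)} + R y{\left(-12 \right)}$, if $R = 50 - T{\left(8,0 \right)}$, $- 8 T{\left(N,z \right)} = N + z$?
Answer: $-9$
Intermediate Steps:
$T{\left(N,z \right)} = - \frac{N}{8} - \frac{z}{8}$ ($T{\left(N,z \right)} = - \frac{N + z}{8} = - \frac{N}{8} - \frac{z}{8}$)
$Q{\left(l \right)} = \left(-10 + l\right) \left(13 + l\right)$ ($Q{\left(l \right)} = \left(13 + l\right) \left(-10 + l\right) = \left(-10 + l\right) \left(13 + l\right)$)
$R = 51$ ($R = 50 - \left(\left(- \frac{1}{8}\right) 8 - 0\right) = 50 - \left(-1 + 0\right) = 50 - -1 = 50 + 1 = 51$)
$Q{\left(7 \right)} + R y{\left(-12 \right)} = \left(-130 + 7^{2} + 3 \cdot 7\right) + 51 \cdot 1 = \left(-130 + 49 + 21\right) + 51 = -60 + 51 = -9$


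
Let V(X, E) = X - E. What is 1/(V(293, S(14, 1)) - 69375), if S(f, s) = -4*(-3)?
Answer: -1/69094 ≈ -1.4473e-5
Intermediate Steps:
S(f, s) = 12
1/(V(293, S(14, 1)) - 69375) = 1/((293 - 1*12) - 69375) = 1/((293 - 12) - 69375) = 1/(281 - 69375) = 1/(-69094) = -1/69094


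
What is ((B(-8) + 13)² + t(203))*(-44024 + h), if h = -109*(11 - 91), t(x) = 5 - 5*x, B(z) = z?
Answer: 34774440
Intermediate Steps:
h = 8720 (h = -109*(-80) = 8720)
((B(-8) + 13)² + t(203))*(-44024 + h) = ((-8 + 13)² + (5 - 5*203))*(-44024 + 8720) = (5² + (5 - 1015))*(-35304) = (25 - 1010)*(-35304) = -985*(-35304) = 34774440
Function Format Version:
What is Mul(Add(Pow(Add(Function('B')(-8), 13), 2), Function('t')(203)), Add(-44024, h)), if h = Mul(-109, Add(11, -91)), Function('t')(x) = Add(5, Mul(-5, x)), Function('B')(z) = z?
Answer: 34774440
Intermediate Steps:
h = 8720 (h = Mul(-109, -80) = 8720)
Mul(Add(Pow(Add(Function('B')(-8), 13), 2), Function('t')(203)), Add(-44024, h)) = Mul(Add(Pow(Add(-8, 13), 2), Add(5, Mul(-5, 203))), Add(-44024, 8720)) = Mul(Add(Pow(5, 2), Add(5, -1015)), -35304) = Mul(Add(25, -1010), -35304) = Mul(-985, -35304) = 34774440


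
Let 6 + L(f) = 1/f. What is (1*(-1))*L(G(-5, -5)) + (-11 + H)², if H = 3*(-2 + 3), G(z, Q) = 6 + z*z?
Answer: 2169/31 ≈ 69.968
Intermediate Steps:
G(z, Q) = 6 + z²
H = 3 (H = 3*1 = 3)
L(f) = -6 + 1/f
(1*(-1))*L(G(-5, -5)) + (-11 + H)² = (1*(-1))*(-6 + 1/(6 + (-5)²)) + (-11 + 3)² = -(-6 + 1/(6 + 25)) + (-8)² = -(-6 + 1/31) + 64 = -1*(-185/31) + 64 = 185/31 + 64 = 2169/31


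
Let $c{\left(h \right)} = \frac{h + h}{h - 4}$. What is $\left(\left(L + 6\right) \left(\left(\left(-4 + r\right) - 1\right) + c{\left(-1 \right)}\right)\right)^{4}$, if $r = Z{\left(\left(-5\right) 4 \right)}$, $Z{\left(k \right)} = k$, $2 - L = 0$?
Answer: $\frac{937519681536}{625} \approx 1.5 \cdot 10^{9}$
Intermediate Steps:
$L = 2$ ($L = 2 - 0 = 2 + 0 = 2$)
$c{\left(h \right)} = \frac{2 h}{-4 + h}$
$r = -20$ ($r = \left(-5\right) 4 = -20$)
$\left(\left(L + 6\right) \left(\left(\left(-4 + r\right) - 1\right) + c{\left(-1 \right)}\right)\right)^{4} = \left(\left(2 + 6\right) \left(\left(\left(-4 - 20\right) - 1\right) + 2 \left(-1\right) \frac{1}{-4 - 1}\right)\right)^{4} = \left(8 \left(\left(-24 - 1\right) + 2 \left(-1\right) \frac{1}{-5}\right)\right)^{4} = \left(8 \left(-25 + 2 \left(-1\right) \left(- \frac{1}{5}\right)\right)\right)^{4} = \left(8 \left(-25 + \frac{2}{5}\right)\right)^{4} = \left(8 \left(- \frac{123}{5}\right)\right)^{4} = \left(- \frac{984}{5}\right)^{4} = \frac{937519681536}{625}$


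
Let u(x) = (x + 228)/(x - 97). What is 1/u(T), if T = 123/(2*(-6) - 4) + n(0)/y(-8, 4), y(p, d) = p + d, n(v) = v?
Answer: -67/141 ≈ -0.47518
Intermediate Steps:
y(p, d) = d + p
T = -123/16 (T = 123/(2*(-6) - 4) + 0/(4 - 8) = 123/(-12 - 4) + 0/(-4) = 123/(-16) + 0*(-¼) = 123*(-1/16) + 0 = -123/16 + 0 = -123/16 ≈ -7.6875)
u(x) = (228 + x)/(-97 + x)
1/u(T) = 1/((228 - 123/16)/(-97 - 123/16)) = 1/((3525/16)/(-1675/16)) = 1/(-16/1675*3525/16) = 1/(-141/67) = -67/141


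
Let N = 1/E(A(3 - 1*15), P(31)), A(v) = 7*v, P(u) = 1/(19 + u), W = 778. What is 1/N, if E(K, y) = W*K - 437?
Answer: -65789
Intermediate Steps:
E(K, y) = -437 + 778*K (E(K, y) = 778*K - 437 = -437 + 778*K)
N = -1/65789 (N = 1/(-437 + 778*(7*(3 - 1*15))) = 1/(-437 + 778*(7*(3 - 15))) = 1/(-437 + 778*(7*(-12))) = 1/(-437 + 778*(-84)) = 1/(-437 - 65352) = 1/(-65789) = -1/65789 ≈ -1.5200e-5)
1/N = 1/(-1/65789) = -65789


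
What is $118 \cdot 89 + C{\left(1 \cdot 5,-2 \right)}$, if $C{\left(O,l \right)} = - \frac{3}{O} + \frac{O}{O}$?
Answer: $\frac{52512}{5} \approx 10502.0$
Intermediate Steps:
$C{\left(O,l \right)} = 1 - \frac{3}{O}$ ($C{\left(O,l \right)} = - \frac{3}{O} + 1 = 1 - \frac{3}{O}$)
$118 \cdot 89 + C{\left(1 \cdot 5,-2 \right)} = 118 \cdot 89 + \frac{-3 + 1 \cdot 5}{1 \cdot 5} = 10502 + \frac{-3 + 5}{5} = 10502 + \frac{1}{5} \cdot 2 = 10502 + \frac{2}{5} = \frac{52512}{5}$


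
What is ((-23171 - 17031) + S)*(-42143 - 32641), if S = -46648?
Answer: 6494990400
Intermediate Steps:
((-23171 - 17031) + S)*(-42143 - 32641) = ((-23171 - 17031) - 46648)*(-42143 - 32641) = (-40202 - 46648)*(-74784) = -86850*(-74784) = 6494990400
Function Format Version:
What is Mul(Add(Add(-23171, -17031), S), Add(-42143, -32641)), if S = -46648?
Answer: 6494990400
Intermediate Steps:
Mul(Add(Add(-23171, -17031), S), Add(-42143, -32641)) = Mul(Add(Add(-23171, -17031), -46648), Add(-42143, -32641)) = Mul(Add(-40202, -46648), -74784) = Mul(-86850, -74784) = 6494990400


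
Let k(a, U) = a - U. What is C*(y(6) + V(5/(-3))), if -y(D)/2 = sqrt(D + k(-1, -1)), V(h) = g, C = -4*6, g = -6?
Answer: 144 + 48*sqrt(6) ≈ 261.58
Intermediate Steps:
C = -24
V(h) = -6
y(D) = -2*sqrt(D) (y(D) = -2*sqrt(D + (-1 - 1*(-1))) = -2*sqrt(D + (-1 + 1)) = -2*sqrt(D + 0) = -2*sqrt(D))
C*(y(6) + V(5/(-3))) = -24*(-2*sqrt(6) - 6) = -24*(-6 - 2*sqrt(6)) = 144 + 48*sqrt(6)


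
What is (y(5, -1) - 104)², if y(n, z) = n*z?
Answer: 11881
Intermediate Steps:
(y(5, -1) - 104)² = (5*(-1) - 104)² = (-5 - 104)² = (-109)² = 11881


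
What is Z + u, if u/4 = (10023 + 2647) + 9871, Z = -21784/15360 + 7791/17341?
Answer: 3001952873257/33294720 ≈ 90163.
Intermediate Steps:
Z = -32260823/33294720 (Z = -21784*1/15360 + 7791*(1/17341) = -2723/1920 + 7791/17341 = -32260823/33294720 ≈ -0.96895)
u = 90164 (u = 4*((10023 + 2647) + 9871) = 4*(12670 + 9871) = 4*22541 = 90164)
Z + u = -32260823/33294720 + 90164 = 3001952873257/33294720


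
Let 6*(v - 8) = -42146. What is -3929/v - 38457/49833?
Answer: -3525394/16649759 ≈ -0.21174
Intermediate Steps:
v = -21049/3 (v = 8 + (1/6)*(-42146) = 8 - 21073/3 = -21049/3 ≈ -7016.3)
-3929/v - 38457/49833 = -3929/(-21049/3) - 38457/49833 = -3929*(-3/21049) - 38457*1/49833 = 11787/21049 - 4273/5537 = -3525394/16649759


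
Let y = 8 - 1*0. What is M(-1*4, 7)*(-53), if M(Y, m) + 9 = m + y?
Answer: -318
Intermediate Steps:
y = 8 (y = 8 + 0 = 8)
M(Y, m) = -1 + m (M(Y, m) = -9 + (m + 8) = -9 + (8 + m) = -1 + m)
M(-1*4, 7)*(-53) = (-1 + 7)*(-53) = 6*(-53) = -318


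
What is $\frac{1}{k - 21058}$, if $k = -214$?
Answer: $- \frac{1}{21272} \approx -4.701 \cdot 10^{-5}$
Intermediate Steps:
$\frac{1}{k - 21058} = \frac{1}{-214 - 21058} = \frac{1}{-21272} = - \frac{1}{21272}$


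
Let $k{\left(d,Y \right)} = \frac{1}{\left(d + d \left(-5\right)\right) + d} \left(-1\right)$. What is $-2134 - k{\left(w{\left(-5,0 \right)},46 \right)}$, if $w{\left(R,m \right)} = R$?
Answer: $- \frac{32009}{15} \approx -2133.9$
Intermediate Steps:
$k{\left(d,Y \right)} = \frac{1}{3 d}$ ($k{\left(d,Y \right)} = \frac{1}{\left(d - 5 d\right) + d} \left(-1\right) = \frac{1}{- 4 d + d} \left(-1\right) = \frac{1}{\left(-3\right) d} \left(-1\right) = - \frac{1}{3 d} \left(-1\right) = \frac{1}{3 d}$)
$-2134 - k{\left(w{\left(-5,0 \right)},46 \right)} = -2134 - \frac{1}{3 \left(-5\right)} = -2134 - \frac{1}{3} \left(- \frac{1}{5}\right) = -2134 - - \frac{1}{15} = -2134 + \frac{1}{15} = - \frac{32009}{15}$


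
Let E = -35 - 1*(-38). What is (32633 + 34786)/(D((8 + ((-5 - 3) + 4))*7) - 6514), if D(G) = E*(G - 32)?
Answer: -67419/6526 ≈ -10.331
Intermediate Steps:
E = 3 (E = -35 + 38 = 3)
D(G) = -96 + 3*G (D(G) = 3*(G - 32) = 3*(-32 + G) = -96 + 3*G)
(32633 + 34786)/(D((8 + ((-5 - 3) + 4))*7) - 6514) = (32633 + 34786)/((-96 + 3*((8 + ((-5 - 3) + 4))*7)) - 6514) = 67419/((-96 + 3*((8 + (-8 + 4))*7)) - 6514) = 67419/((-96 + 3*((8 - 4)*7)) - 6514) = 67419/((-96 + 3*(4*7)) - 6514) = 67419/((-96 + 3*28) - 6514) = 67419/((-96 + 84) - 6514) = 67419/(-12 - 6514) = 67419/(-6526) = 67419*(-1/6526) = -67419/6526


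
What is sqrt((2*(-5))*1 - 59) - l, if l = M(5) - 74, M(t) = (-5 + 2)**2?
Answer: 65 + I*sqrt(69) ≈ 65.0 + 8.3066*I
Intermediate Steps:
M(t) = 9 (M(t) = (-3)**2 = 9)
l = -65 (l = 9 - 74 = -65)
sqrt((2*(-5))*1 - 59) - l = sqrt((2*(-5))*1 - 59) - 1*(-65) = sqrt(-10*1 - 59) + 65 = sqrt(-10 - 59) + 65 = sqrt(-69) + 65 = I*sqrt(69) + 65 = 65 + I*sqrt(69)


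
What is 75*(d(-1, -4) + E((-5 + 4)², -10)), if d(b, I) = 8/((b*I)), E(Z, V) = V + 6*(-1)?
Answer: -1050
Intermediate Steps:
E(Z, V) = -6 + V (E(Z, V) = V - 6 = -6 + V)
d(b, I) = 8/(I*b) (d(b, I) = 8/((I*b)) = 8*(1/(I*b)) = 8/(I*b))
75*(d(-1, -4) + E((-5 + 4)², -10)) = 75*(8/(-4*(-1)) + (-6 - 10)) = 75*(8*(-¼)*(-1) - 16) = 75*(2 - 16) = 75*(-14) = -1050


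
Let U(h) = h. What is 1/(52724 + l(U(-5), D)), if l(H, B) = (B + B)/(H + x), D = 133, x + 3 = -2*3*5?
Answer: 1/52717 ≈ 1.8969e-5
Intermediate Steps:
x = -33 (x = -3 - 2*3*5 = -3 - 6*5 = -3 - 30 = -33)
l(H, B) = 2*B/(-33 + H) (l(H, B) = (B + B)/(H - 33) = (2*B)/(-33 + H) = 2*B/(-33 + H))
1/(52724 + l(U(-5), D)) = 1/(52724 + 2*133/(-33 - 5)) = 1/(52724 + 2*133/(-38)) = 1/(52724 + 2*133*(-1/38)) = 1/(52724 - 7) = 1/52717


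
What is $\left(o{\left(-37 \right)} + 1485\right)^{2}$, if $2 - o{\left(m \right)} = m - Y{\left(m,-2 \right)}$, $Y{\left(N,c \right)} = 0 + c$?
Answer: $2316484$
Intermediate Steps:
$Y{\left(N,c \right)} = c$
$o{\left(m \right)} = - m$ ($o{\left(m \right)} = 2 - \left(m - -2\right) = 2 - \left(m + 2\right) = 2 - \left(2 + m\right) = - m$)
$\left(o{\left(-37 \right)} + 1485\right)^{2} = \left(\left(-1\right) \left(-37\right) + 1485\right)^{2} = \left(37 + 1485\right)^{2} = 1522^{2} = 2316484$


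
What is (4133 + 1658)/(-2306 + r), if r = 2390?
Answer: 5791/84 ≈ 68.940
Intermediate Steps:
(4133 + 1658)/(-2306 + r) = (4133 + 1658)/(-2306 + 2390) = 5791/84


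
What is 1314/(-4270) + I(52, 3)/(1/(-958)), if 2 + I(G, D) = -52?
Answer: 110447163/2135 ≈ 51732.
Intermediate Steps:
I(G, D) = -54 (I(G, D) = -2 - 52 = -54)
1314/(-4270) + I(52, 3)/(1/(-958)) = 1314/(-4270) - 54/(1/(-958)) = 1314*(-1/4270) - 54/(-1/958) = -657/2135 - 54*(-958) = -657/2135 + 51732 = 110447163/2135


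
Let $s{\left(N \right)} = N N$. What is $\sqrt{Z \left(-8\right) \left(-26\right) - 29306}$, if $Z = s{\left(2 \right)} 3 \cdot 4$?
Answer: $i \sqrt{19322} \approx 139.0 i$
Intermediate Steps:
$s{\left(N \right)} = N^{2}$
$Z = 48$ ($Z = 2^{2} \cdot 3 \cdot 4 = 4 \cdot 3 \cdot 4 = 12 \cdot 4 = 48$)
$\sqrt{Z \left(-8\right) \left(-26\right) - 29306} = \sqrt{48 \left(-8\right) \left(-26\right) - 29306} = \sqrt{\left(-384\right) \left(-26\right) - 29306} = \sqrt{9984 - 29306} = \sqrt{-19322} = i \sqrt{19322}$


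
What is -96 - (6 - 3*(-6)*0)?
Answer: -102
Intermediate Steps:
-96 - (6 - 3*(-6)*0) = -96 - (6 + 18*0) = -96 - (6 + 0) = -96 - 1*6 = -96 - 6 = -102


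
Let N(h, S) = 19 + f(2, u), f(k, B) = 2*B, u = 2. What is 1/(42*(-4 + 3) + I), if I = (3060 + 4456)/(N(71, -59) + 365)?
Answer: -97/2195 ≈ -0.044191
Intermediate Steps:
N(h, S) = 23 (N(h, S) = 19 + 2*2 = 19 + 4 = 23)
I = 1879/97 (I = (3060 + 4456)/(23 + 365) = 7516/388 = 7516*(1/388) = 1879/97 ≈ 19.371)
1/(42*(-4 + 3) + I) = 1/(42*(-4 + 3) + 1879/97) = 1/(42*(-1) + 1879/97) = 1/(-42 + 1879/97) = 1/(-2195/97) = -97/2195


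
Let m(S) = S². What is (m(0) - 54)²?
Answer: 2916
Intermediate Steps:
(m(0) - 54)² = (0² - 54)² = (0 - 54)² = (-54)² = 2916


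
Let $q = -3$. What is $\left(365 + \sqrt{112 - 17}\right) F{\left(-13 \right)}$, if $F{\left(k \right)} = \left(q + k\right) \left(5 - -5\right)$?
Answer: $-58400 - 160 \sqrt{95} \approx -59960.0$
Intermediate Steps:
$F{\left(k \right)} = -30 + 10 k$ ($F{\left(k \right)} = \left(-3 + k\right) \left(5 - -5\right) = \left(-3 + k\right) \left(5 + 5\right) = \left(-3 + k\right) 10 = -30 + 10 k$)
$\left(365 + \sqrt{112 - 17}\right) F{\left(-13 \right)} = \left(365 + \sqrt{112 - 17}\right) \left(-30 + 10 \left(-13\right)\right) = \left(365 + \sqrt{95}\right) \left(-30 - 130\right) = \left(365 + \sqrt{95}\right) \left(-160\right) = -58400 - 160 \sqrt{95}$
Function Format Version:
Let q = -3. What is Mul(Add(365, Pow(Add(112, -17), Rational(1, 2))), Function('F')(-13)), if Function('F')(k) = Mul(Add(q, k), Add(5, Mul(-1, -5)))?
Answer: Add(-58400, Mul(-160, Pow(95, Rational(1, 2)))) ≈ -59960.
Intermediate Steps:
Function('F')(k) = Add(-30, Mul(10, k)) (Function('F')(k) = Mul(Add(-3, k), Add(5, Mul(-1, -5))) = Mul(Add(-3, k), Add(5, 5)) = Mul(Add(-3, k), 10) = Add(-30, Mul(10, k)))
Mul(Add(365, Pow(Add(112, -17), Rational(1, 2))), Function('F')(-13)) = Mul(Add(365, Pow(Add(112, -17), Rational(1, 2))), Add(-30, Mul(10, -13))) = Mul(Add(365, Pow(95, Rational(1, 2))), Add(-30, -130)) = Mul(Add(365, Pow(95, Rational(1, 2))), -160) = Add(-58400, Mul(-160, Pow(95, Rational(1, 2))))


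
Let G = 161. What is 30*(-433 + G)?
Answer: -8160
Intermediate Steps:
30*(-433 + G) = 30*(-433 + 161) = 30*(-272) = -8160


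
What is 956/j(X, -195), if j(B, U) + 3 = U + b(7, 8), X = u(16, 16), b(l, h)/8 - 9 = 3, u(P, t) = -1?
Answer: -478/51 ≈ -9.3725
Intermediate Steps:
b(l, h) = 96 (b(l, h) = 72 + 8*3 = 72 + 24 = 96)
X = -1
j(B, U) = 93 + U (j(B, U) = -3 + (U + 96) = -3 + (96 + U) = 93 + U)
956/j(X, -195) = 956/(93 - 195) = 956/(-102) = 956*(-1/102) = -478/51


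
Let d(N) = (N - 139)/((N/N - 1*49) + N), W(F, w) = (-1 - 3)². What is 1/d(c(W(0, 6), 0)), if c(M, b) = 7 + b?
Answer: 41/132 ≈ 0.31061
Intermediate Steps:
W(F, w) = 16 (W(F, w) = (-4)² = 16)
d(N) = (-139 + N)/(-48 + N) (d(N) = (-139 + N)/((1 - 49) + N) = (-139 + N)/(-48 + N))
1/d(c(W(0, 6), 0)) = 1/((-139 + (7 + 0))/(-48 + (7 + 0))) = 1/((-139 + 7)/(-48 + 7)) = 1/(-132/(-41)) = 1/(-1/41*(-132)) = 1/(132/41) = 41/132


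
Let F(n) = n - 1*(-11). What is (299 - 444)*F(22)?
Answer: -4785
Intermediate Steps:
F(n) = 11 + n (F(n) = n + 11 = 11 + n)
(299 - 444)*F(22) = (299 - 444)*(11 + 22) = -145*33 = -4785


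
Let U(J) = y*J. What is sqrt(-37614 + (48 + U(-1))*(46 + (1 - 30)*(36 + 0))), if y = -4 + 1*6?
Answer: I*sqrt(83522) ≈ 289.0*I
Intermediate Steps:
y = 2 (y = -4 + 6 = 2)
U(J) = 2*J
sqrt(-37614 + (48 + U(-1))*(46 + (1 - 30)*(36 + 0))) = sqrt(-37614 + (48 + 2*(-1))*(46 + (1 - 30)*(36 + 0))) = sqrt(-37614 + (48 - 2)*(46 - 29*36)) = sqrt(-37614 + 46*(46 - 1044)) = sqrt(-37614 + 46*(-998)) = sqrt(-37614 - 45908) = sqrt(-83522) = I*sqrt(83522)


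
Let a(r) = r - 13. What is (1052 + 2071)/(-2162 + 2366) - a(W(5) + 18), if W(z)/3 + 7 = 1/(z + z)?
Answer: 10543/340 ≈ 31.009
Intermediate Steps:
W(z) = -21 + 3/(2*z) (W(z) = -21 + 3/(z + z) = -21 + 3/((2*z)) = -21 + 3*(1/(2*z)) = -21 + 3/(2*z))
a(r) = -13 + r
(1052 + 2071)/(-2162 + 2366) - a(W(5) + 18) = (1052 + 2071)/(-2162 + 2366) - (-13 + ((-21 + (3/2)/5) + 18)) = 3123/204 - (-13 + ((-21 + (3/2)*(⅕)) + 18)) = 3123*(1/204) - (-13 + ((-21 + 3/10) + 18)) = 1041/68 - (-13 + (-207/10 + 18)) = 1041/68 - (-13 - 27/10) = 1041/68 - 1*(-157/10) = 1041/68 + 157/10 = 10543/340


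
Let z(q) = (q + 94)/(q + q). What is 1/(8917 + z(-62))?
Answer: 31/276419 ≈ 0.00011215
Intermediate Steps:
z(q) = (94 + q)/(2*q) (z(q) = (94 + q)/((2*q)) = (94 + q)*(1/(2*q)) = (94 + q)/(2*q))
1/(8917 + z(-62)) = 1/(8917 + (1/2)*(94 - 62)/(-62)) = 1/(8917 + (1/2)*(-1/62)*32) = 1/(8917 - 8/31) = 1/(276419/31) = 31/276419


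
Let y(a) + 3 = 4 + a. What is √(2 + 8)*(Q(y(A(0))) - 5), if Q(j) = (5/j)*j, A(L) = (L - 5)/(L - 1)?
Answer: 0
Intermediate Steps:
A(L) = (-5 + L)/(-1 + L)
y(a) = 1 + a (y(a) = -3 + (4 + a) = 1 + a)
Q(j) = 5
√(2 + 8)*(Q(y(A(0))) - 5) = √(2 + 8)*(5 - 5) = √10*0 = 0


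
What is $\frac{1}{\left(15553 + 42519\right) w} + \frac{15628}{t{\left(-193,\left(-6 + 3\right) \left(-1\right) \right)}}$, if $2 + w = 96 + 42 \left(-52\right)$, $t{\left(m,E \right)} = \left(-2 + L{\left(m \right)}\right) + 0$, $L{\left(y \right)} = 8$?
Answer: $\frac{948388930717}{364111440} \approx 2604.7$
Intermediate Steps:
$t{\left(m,E \right)} = 6$ ($t{\left(m,E \right)} = \left(-2 + 8\right) + 0 = 6 + 0 = 6$)
$w = -2090$ ($w = -2 + \left(96 + 42 \left(-52\right)\right) = -2 + \left(96 - 2184\right) = -2 - 2088 = -2090$)
$\frac{1}{\left(15553 + 42519\right) w} + \frac{15628}{t{\left(-193,\left(-6 + 3\right) \left(-1\right) \right)}} = \frac{1}{\left(15553 + 42519\right) \left(-2090\right)} + \frac{15628}{6} = \frac{1}{58072} \left(- \frac{1}{2090}\right) + 15628 \cdot \frac{1}{6} = \frac{1}{58072} \left(- \frac{1}{2090}\right) + \frac{7814}{3} = - \frac{1}{121370480} + \frac{7814}{3} = \frac{948388930717}{364111440}$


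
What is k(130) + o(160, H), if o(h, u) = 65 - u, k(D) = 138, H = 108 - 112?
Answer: 207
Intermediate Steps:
H = -4
k(130) + o(160, H) = 138 + (65 - 1*(-4)) = 138 + (65 + 4) = 138 + 69 = 207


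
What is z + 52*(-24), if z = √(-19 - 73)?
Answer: -1248 + 2*I*√23 ≈ -1248.0 + 9.5917*I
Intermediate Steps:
z = 2*I*√23 (z = √(-92) = 2*I*√23 ≈ 9.5917*I)
z + 52*(-24) = 2*I*√23 + 52*(-24) = 2*I*√23 - 1248 = -1248 + 2*I*√23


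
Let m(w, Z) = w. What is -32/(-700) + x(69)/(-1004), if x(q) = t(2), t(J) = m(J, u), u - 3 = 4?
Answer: 3841/87850 ≈ 0.043722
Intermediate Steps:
u = 7 (u = 3 + 4 = 7)
t(J) = J
x(q) = 2
-32/(-700) + x(69)/(-1004) = -32/(-700) + 2/(-1004) = -32*(-1/700) + 2*(-1/1004) = 8/175 - 1/502 = 3841/87850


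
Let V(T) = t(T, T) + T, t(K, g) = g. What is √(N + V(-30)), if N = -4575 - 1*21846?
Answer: I*√26481 ≈ 162.73*I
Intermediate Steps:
N = -26421 (N = -4575 - 21846 = -26421)
V(T) = 2*T (V(T) = T + T = 2*T)
√(N + V(-30)) = √(-26421 + 2*(-30)) = √(-26421 - 60) = √(-26481) = I*√26481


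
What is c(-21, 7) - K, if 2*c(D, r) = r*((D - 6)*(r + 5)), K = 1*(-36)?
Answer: -1098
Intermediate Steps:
K = -36
c(D, r) = r*(-6 + D)*(5 + r)/2 (c(D, r) = (r*((D - 6)*(r + 5)))/2 = (r*((-6 + D)*(5 + r)))/2 = (r*(-6 + D)*(5 + r))/2 = r*(-6 + D)*(5 + r)/2)
c(-21, 7) - K = (½)*7*(-30 - 6*7 + 5*(-21) - 21*7) - 1*(-36) = (½)*7*(-30 - 42 - 105 - 147) + 36 = (½)*7*(-324) + 36 = -1134 + 36 = -1098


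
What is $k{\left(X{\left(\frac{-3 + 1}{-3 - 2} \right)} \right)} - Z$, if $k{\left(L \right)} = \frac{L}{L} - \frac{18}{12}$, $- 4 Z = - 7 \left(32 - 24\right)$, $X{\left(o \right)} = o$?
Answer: $- \frac{29}{2} \approx -14.5$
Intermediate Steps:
$Z = 14$ ($Z = - \frac{\left(-7\right) \left(32 - 24\right)}{4} = - \frac{\left(-7\right) 8}{4} = \left(- \frac{1}{4}\right) \left(-56\right) = 14$)
$k{\left(L \right)} = - \frac{1}{2}$ ($k{\left(L \right)} = 1 - \frac{3}{2} = - \frac{1}{2}$)
$k{\left(X{\left(\frac{-3 + 1}{-3 - 2} \right)} \right)} - Z = - \frac{1}{2} - 14 = - \frac{29}{2}$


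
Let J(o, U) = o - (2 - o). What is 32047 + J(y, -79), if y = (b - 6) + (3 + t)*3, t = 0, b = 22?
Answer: 32095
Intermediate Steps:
y = 25 (y = (22 - 6) + (3 + 0)*3 = 16 + 3*3 = 16 + 9 = 25)
J(o, U) = -2 + 2*o (J(o, U) = o + (-2 + o) = -2 + 2*o)
32047 + J(y, -79) = 32047 + (-2 + 2*25) = 32047 + (-2 + 50) = 32047 + 48 = 32095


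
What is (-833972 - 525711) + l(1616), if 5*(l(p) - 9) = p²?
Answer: -4186914/5 ≈ -8.3738e+5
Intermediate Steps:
l(p) = 9 + p²/5
(-833972 - 525711) + l(1616) = (-833972 - 525711) + (9 + (⅕)*1616²) = -1359683 + (9 + (⅕)*2611456) = -1359683 + (9 + 2611456/5) = -1359683 + 2611501/5 = -4186914/5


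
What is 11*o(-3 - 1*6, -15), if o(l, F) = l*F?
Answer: 1485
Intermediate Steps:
o(l, F) = F*l
11*o(-3 - 1*6, -15) = 11*(-15*(-3 - 1*6)) = 11*(-15*(-3 - 6)) = 11*(-15*(-9)) = 11*135 = 1485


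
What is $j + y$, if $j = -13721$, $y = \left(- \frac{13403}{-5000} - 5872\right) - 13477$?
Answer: $- \frac{165336597}{5000} \approx -33067.0$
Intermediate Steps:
$y = - \frac{96731597}{5000}$ ($y = \left(\left(-13403\right) \left(- \frac{1}{5000}\right) - 5872\right) - 13477 = \left(\frac{13403}{5000} - 5872\right) - 13477 = - \frac{29346597}{5000} - 13477 = - \frac{96731597}{5000} \approx -19346.0$)
$j + y = -13721 - \frac{96731597}{5000} = - \frac{165336597}{5000}$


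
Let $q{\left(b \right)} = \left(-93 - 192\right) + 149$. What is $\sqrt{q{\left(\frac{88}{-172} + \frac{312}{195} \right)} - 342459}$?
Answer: $i \sqrt{342595} \approx 585.32 i$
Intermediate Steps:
$q{\left(b \right)} = -136$ ($q{\left(b \right)} = -285 + 149 = -136$)
$\sqrt{q{\left(\frac{88}{-172} + \frac{312}{195} \right)} - 342459} = \sqrt{-136 - 342459} = \sqrt{-342595} = i \sqrt{342595}$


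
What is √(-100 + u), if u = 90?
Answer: I*√10 ≈ 3.1623*I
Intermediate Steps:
√(-100 + u) = √(-100 + 90) = √(-10) = I*√10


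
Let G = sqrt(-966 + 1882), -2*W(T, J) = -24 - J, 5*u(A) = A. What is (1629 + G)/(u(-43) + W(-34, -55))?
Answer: -16290/241 - 20*sqrt(229)/241 ≈ -68.849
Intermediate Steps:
u(A) = A/5
W(T, J) = 12 + J/2 (W(T, J) = -(-24 - J)/2 = 12 + J/2)
G = 2*sqrt(229) (G = sqrt(916) = 2*sqrt(229) ≈ 30.266)
(1629 + G)/(u(-43) + W(-34, -55)) = (1629 + 2*sqrt(229))/((1/5)*(-43) + (12 + (1/2)*(-55))) = (1629 + 2*sqrt(229))/(-43/5 + (12 - 55/2)) = (1629 + 2*sqrt(229))/(-43/5 - 31/2) = (1629 + 2*sqrt(229))/(-241/10) = (1629 + 2*sqrt(229))*(-10/241) = -16290/241 - 20*sqrt(229)/241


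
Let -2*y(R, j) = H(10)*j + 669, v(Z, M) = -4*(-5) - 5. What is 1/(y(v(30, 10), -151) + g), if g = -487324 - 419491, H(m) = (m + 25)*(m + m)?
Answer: -2/1708599 ≈ -1.1705e-6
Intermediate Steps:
v(Z, M) = 15 (v(Z, M) = 20 - 5 = 15)
H(m) = 2*m*(25 + m) (H(m) = (25 + m)*(2*m) = 2*m*(25 + m))
y(R, j) = -669/2 - 350*j (y(R, j) = -((2*10*(25 + 10))*j + 669)/2 = -((2*10*35)*j + 669)/2 = -(700*j + 669)/2 = -(669 + 700*j)/2 = -669/2 - 350*j)
g = -906815
1/(y(v(30, 10), -151) + g) = 1/((-669/2 - 350*(-151)) - 906815) = 1/((-669/2 + 52850) - 906815) = 1/(105031/2 - 906815) = 1/(-1708599/2) = -2/1708599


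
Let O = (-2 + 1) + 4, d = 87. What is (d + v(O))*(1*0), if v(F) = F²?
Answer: 0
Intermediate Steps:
O = 3 (O = -1 + 4 = 3)
(d + v(O))*(1*0) = (87 + 3²)*(1*0) = (87 + 9)*0 = 96*0 = 0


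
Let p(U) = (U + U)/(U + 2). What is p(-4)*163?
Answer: 652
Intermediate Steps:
p(U) = 2*U/(2 + U) (p(U) = (2*U)/(2 + U) = 2*U/(2 + U))
p(-4)*163 = (2*(-4)/(2 - 4))*163 = (2*(-4)/(-2))*163 = (2*(-4)*(-½))*163 = 4*163 = 652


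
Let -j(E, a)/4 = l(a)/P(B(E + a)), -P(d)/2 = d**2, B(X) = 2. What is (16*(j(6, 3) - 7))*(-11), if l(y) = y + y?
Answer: 704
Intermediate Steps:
l(y) = 2*y
P(d) = -2*d**2
j(E, a) = a (j(E, a) = -4*2*a/((-2*2**2)) = -4*2*a/((-2*4)) = -4*2*a/(-8) = -4*2*a*(-1)/8 = -(-1)*a = a)
(16*(j(6, 3) - 7))*(-11) = (16*(3 - 7))*(-11) = (16*(-4))*(-11) = -64*(-11) = 704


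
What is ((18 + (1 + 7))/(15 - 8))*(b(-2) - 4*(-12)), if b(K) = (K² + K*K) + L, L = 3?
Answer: 1534/7 ≈ 219.14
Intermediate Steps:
b(K) = 3 + 2*K² (b(K) = (K² + K*K) + 3 = (K² + K²) + 3 = 2*K² + 3 = 3 + 2*K²)
((18 + (1 + 7))/(15 - 8))*(b(-2) - 4*(-12)) = ((18 + (1 + 7))/(15 - 8))*((3 + 2*(-2)²) - 4*(-12)) = ((18 + 8)/7)*((3 + 2*4) + 48) = (26*(⅐))*((3 + 8) + 48) = 26*(11 + 48)/7 = (26/7)*59 = 1534/7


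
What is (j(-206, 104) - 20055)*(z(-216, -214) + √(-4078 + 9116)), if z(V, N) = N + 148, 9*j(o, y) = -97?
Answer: 3973024/3 - 180592*√5038/9 ≈ -99905.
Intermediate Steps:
j(o, y) = -97/9 (j(o, y) = (⅑)*(-97) = -97/9)
z(V, N) = 148 + N
(j(-206, 104) - 20055)*(z(-216, -214) + √(-4078 + 9116)) = (-97/9 - 20055)*((148 - 214) + √(-4078 + 9116)) = -180592*(-66 + √5038)/9 = 3973024/3 - 180592*√5038/9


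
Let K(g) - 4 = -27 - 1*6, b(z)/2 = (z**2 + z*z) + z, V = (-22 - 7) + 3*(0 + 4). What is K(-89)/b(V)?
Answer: -29/1122 ≈ -0.025847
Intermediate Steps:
V = -17 (V = -29 + 3*4 = -29 + 12 = -17)
b(z) = 2*z + 4*z**2 (b(z) = 2*((z**2 + z*z) + z) = 2*((z**2 + z**2) + z) = 2*(2*z**2 + z) = 2*(z + 2*z**2) = 2*z + 4*z**2)
K(g) = -29 (K(g) = 4 + (-27 - 1*6) = 4 + (-27 - 6) = 4 - 33 = -29)
K(-89)/b(V) = -29*(-1/(34*(1 + 2*(-17)))) = -29*(-1/(34*(1 - 34))) = -29/(2*(-17)*(-33)) = -29/1122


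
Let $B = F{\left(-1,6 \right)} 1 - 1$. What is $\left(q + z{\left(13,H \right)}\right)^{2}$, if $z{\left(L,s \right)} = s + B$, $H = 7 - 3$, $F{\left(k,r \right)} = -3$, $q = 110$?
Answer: $12100$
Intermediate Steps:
$H = 4$
$B = -4$ ($B = \left(-3\right) 1 - 1 = -3 - 1 = -4$)
$z{\left(L,s \right)} = -4 + s$ ($z{\left(L,s \right)} = s - 4 = -4 + s$)
$\left(q + z{\left(13,H \right)}\right)^{2} = \left(110 + \left(-4 + 4\right)\right)^{2} = \left(110 + 0\right)^{2} = 110^{2} = 12100$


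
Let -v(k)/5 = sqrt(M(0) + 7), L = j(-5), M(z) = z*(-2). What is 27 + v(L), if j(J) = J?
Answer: 27 - 5*sqrt(7) ≈ 13.771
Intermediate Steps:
M(z) = -2*z
L = -5
v(k) = -5*sqrt(7) (v(k) = -5*sqrt(-2*0 + 7) = -5*sqrt(0 + 7) = -5*sqrt(7))
27 + v(L) = 27 - 5*sqrt(7)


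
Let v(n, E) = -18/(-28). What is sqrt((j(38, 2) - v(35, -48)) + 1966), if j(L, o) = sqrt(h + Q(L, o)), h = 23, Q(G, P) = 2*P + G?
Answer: sqrt(385210 + 196*sqrt(65))/14 ≈ 44.423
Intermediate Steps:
Q(G, P) = G + 2*P
v(n, E) = 9/14 (v(n, E) = -18*(-1/28) = 9/14)
j(L, o) = sqrt(23 + L + 2*o) (j(L, o) = sqrt(23 + (L + 2*o)) = sqrt(23 + L + 2*o))
sqrt((j(38, 2) - v(35, -48)) + 1966) = sqrt((sqrt(23 + 38 + 2*2) - 1*9/14) + 1966) = sqrt((sqrt(23 + 38 + 4) - 9/14) + 1966) = sqrt((sqrt(65) - 9/14) + 1966) = sqrt((-9/14 + sqrt(65)) + 1966) = sqrt(27515/14 + sqrt(65))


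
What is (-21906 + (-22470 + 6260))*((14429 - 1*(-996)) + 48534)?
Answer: -2437861244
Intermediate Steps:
(-21906 + (-22470 + 6260))*((14429 - 1*(-996)) + 48534) = (-21906 - 16210)*((14429 + 996) + 48534) = -38116*(15425 + 48534) = -38116*63959 = -2437861244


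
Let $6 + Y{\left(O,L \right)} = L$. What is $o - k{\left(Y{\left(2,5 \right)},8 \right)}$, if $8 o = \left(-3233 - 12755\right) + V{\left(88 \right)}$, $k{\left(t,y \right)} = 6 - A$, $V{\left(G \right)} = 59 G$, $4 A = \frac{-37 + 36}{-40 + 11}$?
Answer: $- \frac{157237}{116} \approx -1355.5$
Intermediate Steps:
$Y{\left(O,L \right)} = -6 + L$
$A = \frac{1}{116}$ ($A = \frac{\left(-37 + 36\right) \frac{1}{-40 + 11}}{4} = \frac{\left(-1\right) \frac{1}{-29}}{4} = \frac{\left(-1\right) \left(- \frac{1}{29}\right)}{4} = \frac{1}{4} \cdot \frac{1}{29} = \frac{1}{116} \approx 0.0086207$)
$k{\left(t,y \right)} = \frac{695}{116}$ ($k{\left(t,y \right)} = 6 - \frac{1}{116} = \frac{695}{116}$)
$o = - \frac{2699}{2}$ ($o = \frac{\left(-3233 - 12755\right) + 59 \cdot 88}{8} = \frac{-15988 + 5192}{8} = \frac{1}{8} \left(-10796\right) = - \frac{2699}{2} \approx -1349.5$)
$o - k{\left(Y{\left(2,5 \right)},8 \right)} = - \frac{2699}{2} - \frac{695}{116} = - \frac{157237}{116}$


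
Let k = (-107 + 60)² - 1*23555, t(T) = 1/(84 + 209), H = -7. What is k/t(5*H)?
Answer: -6254378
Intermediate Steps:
t(T) = 1/293
k = -21346 (k = (-47)² - 23555 = 2209 - 23555 = -21346)
k/t(5*H) = -21346/1/293 = -21346*293 = -6254378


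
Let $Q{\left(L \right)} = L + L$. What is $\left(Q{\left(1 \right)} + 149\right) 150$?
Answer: $22650$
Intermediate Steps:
$Q{\left(L \right)} = 2 L$
$\left(Q{\left(1 \right)} + 149\right) 150 = \left(2 \cdot 1 + 149\right) 150 = \left(2 + 149\right) 150 = 151 \cdot 150 = 22650$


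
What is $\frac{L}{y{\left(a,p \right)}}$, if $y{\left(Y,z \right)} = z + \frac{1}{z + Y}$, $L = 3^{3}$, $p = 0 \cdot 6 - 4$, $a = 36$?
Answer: $- \frac{864}{127} \approx -6.8031$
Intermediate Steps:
$p = -4$ ($p = 0 - 4 = -4$)
$L = 27$
$y{\left(Y,z \right)} = z + \frac{1}{Y + z}$
$\frac{L}{y{\left(a,p \right)}} = \frac{27}{\frac{1}{36 - 4} \left(1 + \left(-4\right)^{2} + 36 \left(-4\right)\right)} = \frac{27}{\frac{1}{32} \left(1 + 16 - 144\right)} = \frac{27}{\frac{1}{32} \left(-127\right)} = \frac{27}{- \frac{127}{32}} = 27 \left(- \frac{32}{127}\right) = - \frac{864}{127}$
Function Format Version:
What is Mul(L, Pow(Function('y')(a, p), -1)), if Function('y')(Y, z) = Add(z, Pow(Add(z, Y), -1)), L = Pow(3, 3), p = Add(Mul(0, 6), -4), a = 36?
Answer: Rational(-864, 127) ≈ -6.8031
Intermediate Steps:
p = -4 (p = Add(0, -4) = -4)
L = 27
Function('y')(Y, z) = Add(z, Pow(Add(Y, z), -1))
Mul(L, Pow(Function('y')(a, p), -1)) = Mul(27, Pow(Mul(Pow(Add(36, -4), -1), Add(1, Pow(-4, 2), Mul(36, -4))), -1)) = Mul(27, Pow(Mul(Pow(32, -1), Add(1, 16, -144)), -1)) = Mul(27, Pow(Mul(Rational(1, 32), -127), -1)) = Mul(27, Pow(Rational(-127, 32), -1)) = Mul(27, Rational(-32, 127)) = Rational(-864, 127)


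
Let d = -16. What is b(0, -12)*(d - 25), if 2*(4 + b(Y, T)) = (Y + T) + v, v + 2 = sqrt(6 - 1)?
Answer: 451 - 41*sqrt(5)/2 ≈ 405.16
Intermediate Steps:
v = -2 + sqrt(5) (v = -2 + sqrt(6 - 1) = -2 + sqrt(5) ≈ 0.23607)
b(Y, T) = -5 + T/2 + Y/2 + sqrt(5)/2 (b(Y, T) = -4 + ((Y + T) + (-2 + sqrt(5)))/2 = -4 + ((T + Y) + (-2 + sqrt(5)))/2 = -4 + (-2 + T + Y + sqrt(5))/2 = -4 + (-1 + T/2 + Y/2 + sqrt(5)/2) = -5 + T/2 + Y/2 + sqrt(5)/2)
b(0, -12)*(d - 25) = (-5 + (1/2)*(-12) + (1/2)*0 + sqrt(5)/2)*(-16 - 25) = (-5 - 6 + 0 + sqrt(5)/2)*(-41) = (-11 + sqrt(5)/2)*(-41) = 451 - 41*sqrt(5)/2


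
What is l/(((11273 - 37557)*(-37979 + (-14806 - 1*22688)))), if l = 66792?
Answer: 16698/495933083 ≈ 3.3670e-5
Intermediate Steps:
l/(((11273 - 37557)*(-37979 + (-14806 - 1*22688)))) = 66792/(((11273 - 37557)*(-37979 + (-14806 - 1*22688)))) = 66792/((-26284*(-37979 + (-14806 - 22688)))) = 66792/((-26284*(-37979 - 37494))) = 66792/((-26284*(-75473))) = 66792/1983732332 = 66792*(1/1983732332) = 16698/495933083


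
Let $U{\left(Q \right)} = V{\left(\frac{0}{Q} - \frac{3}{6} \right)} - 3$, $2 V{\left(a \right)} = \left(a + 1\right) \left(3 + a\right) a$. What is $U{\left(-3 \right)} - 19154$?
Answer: $- \frac{306517}{16} \approx -19157.0$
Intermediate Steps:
$V{\left(a \right)} = \frac{a \left(1 + a\right) \left(3 + a\right)}{2}$ ($V{\left(a \right)} = \frac{\left(a + 1\right) \left(3 + a\right) a}{2} = \frac{\left(1 + a\right) \left(3 + a\right) a}{2} = \frac{a \left(1 + a\right) \left(3 + a\right)}{2}$)
$U{\left(Q \right)} = - \frac{53}{16}$ ($U{\left(Q \right)} = \frac{\left(\frac{0}{Q} - \frac{3}{6}\right) \left(3 + \left(\frac{0}{Q} - \frac{3}{6}\right)^{2} + 4 \left(\frac{0}{Q} - \frac{3}{6}\right)\right)}{2} - 3 = \frac{\left(0 - \frac{1}{2}\right) \left(3 + \left(0 - \frac{1}{2}\right)^{2} + 4 \left(0 - \frac{1}{2}\right)\right)}{2} - 3 = \frac{1}{2} \left(- \frac{1}{2}\right) \left(3 + \left(- \frac{1}{2}\right)^{2} + 4 \left(- \frac{1}{2}\right)\right) - 3 = \frac{1}{2} \left(- \frac{1}{2}\right) \left(3 + \frac{1}{4} - 2\right) - 3 = \frac{1}{2} \left(- \frac{1}{2}\right) \frac{5}{4} - 3 = - \frac{5}{16} - 3 = - \frac{53}{16}$)
$U{\left(-3 \right)} - 19154 = - \frac{53}{16} - 19154 = - \frac{306517}{16}$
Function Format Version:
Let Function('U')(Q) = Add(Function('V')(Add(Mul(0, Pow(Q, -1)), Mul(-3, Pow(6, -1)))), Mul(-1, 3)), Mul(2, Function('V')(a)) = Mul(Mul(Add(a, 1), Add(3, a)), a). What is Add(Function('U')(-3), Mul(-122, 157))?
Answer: Rational(-306517, 16) ≈ -19157.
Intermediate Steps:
Function('V')(a) = Mul(Rational(1, 2), a, Add(1, a), Add(3, a)) (Function('V')(a) = Mul(Rational(1, 2), Mul(Mul(Add(a, 1), Add(3, a)), a)) = Mul(Rational(1, 2), Mul(Mul(Add(1, a), Add(3, a)), a)) = Mul(Rational(1, 2), Mul(a, Add(1, a), Add(3, a))) = Mul(Rational(1, 2), a, Add(1, a), Add(3, a)))
Function('U')(Q) = Rational(-53, 16) (Function('U')(Q) = Add(Mul(Rational(1, 2), Add(Mul(0, Pow(Q, -1)), Mul(-3, Pow(6, -1))), Add(3, Pow(Add(Mul(0, Pow(Q, -1)), Mul(-3, Pow(6, -1))), 2), Mul(4, Add(Mul(0, Pow(Q, -1)), Mul(-3, Pow(6, -1)))))), Mul(-1, 3)) = Add(Mul(Rational(1, 2), Add(0, Mul(-3, Rational(1, 6))), Add(3, Pow(Add(0, Mul(-3, Rational(1, 6))), 2), Mul(4, Add(0, Mul(-3, Rational(1, 6)))))), -3) = Add(Mul(Rational(1, 2), Add(0, Rational(-1, 2)), Add(3, Pow(Add(0, Rational(-1, 2)), 2), Mul(4, Add(0, Rational(-1, 2))))), -3) = Add(Mul(Rational(1, 2), Rational(-1, 2), Add(3, Pow(Rational(-1, 2), 2), Mul(4, Rational(-1, 2)))), -3) = Add(Mul(Rational(1, 2), Rational(-1, 2), Add(3, Rational(1, 4), -2)), -3) = Add(Mul(Rational(1, 2), Rational(-1, 2), Rational(5, 4)), -3) = Add(Rational(-5, 16), -3) = Rational(-53, 16))
Add(Function('U')(-3), Mul(-122, 157)) = Add(Rational(-53, 16), Mul(-122, 157)) = Add(Rational(-53, 16), -19154) = Rational(-306517, 16)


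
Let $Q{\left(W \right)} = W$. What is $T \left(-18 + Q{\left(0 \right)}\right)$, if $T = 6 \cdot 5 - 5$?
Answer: $-450$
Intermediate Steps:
$T = 25$ ($T = 30 - 5 = 25$)
$T \left(-18 + Q{\left(0 \right)}\right) = 25 \left(-18 + 0\right) = 25 \left(-18\right) = -450$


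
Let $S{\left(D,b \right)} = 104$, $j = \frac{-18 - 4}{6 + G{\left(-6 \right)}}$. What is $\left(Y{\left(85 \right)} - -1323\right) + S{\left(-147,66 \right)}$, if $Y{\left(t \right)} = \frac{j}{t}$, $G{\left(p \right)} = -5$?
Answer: $\frac{121273}{85} \approx 1426.7$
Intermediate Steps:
$j = -22$ ($j = \frac{-18 - 4}{6 - 5} = - \frac{22}{1} = \left(-22\right) 1 = -22$)
$Y{\left(t \right)} = - \frac{22}{t}$
$\left(Y{\left(85 \right)} - -1323\right) + S{\left(-147,66 \right)} = \left(- \frac{22}{85} - -1323\right) + 104 = \left(\left(-22\right) \frac{1}{85} + \left(-1256 + 2579\right)\right) + 104 = \left(- \frac{22}{85} + 1323\right) + 104 = \frac{112433}{85} + 104 = \frac{121273}{85}$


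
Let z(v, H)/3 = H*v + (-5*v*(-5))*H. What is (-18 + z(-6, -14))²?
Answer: 42693156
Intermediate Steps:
z(v, H) = 78*H*v (z(v, H) = 3*(H*v + (-5*v*(-5))*H) = 3*(H*v + (25*v)*H) = 3*(H*v + 25*H*v) = 3*(26*H*v) = 78*H*v)
(-18 + z(-6, -14))² = (-18 + 78*(-14)*(-6))² = (-18 + 6552)² = 6534² = 42693156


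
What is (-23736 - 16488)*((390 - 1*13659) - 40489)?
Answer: 2162361792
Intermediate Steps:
(-23736 - 16488)*((390 - 1*13659) - 40489) = -40224*((390 - 13659) - 40489) = -40224*(-13269 - 40489) = -40224*(-53758) = 2162361792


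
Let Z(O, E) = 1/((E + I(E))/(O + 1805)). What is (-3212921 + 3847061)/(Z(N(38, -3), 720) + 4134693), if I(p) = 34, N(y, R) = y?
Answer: 95628312/623512073 ≈ 0.15337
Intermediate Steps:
Z(O, E) = (1805 + O)/(34 + E) (Z(O, E) = 1/((E + 34)/(O + 1805)) = 1/((34 + E)/(1805 + O)) = (1805 + O)/(34 + E))
(-3212921 + 3847061)/(Z(N(38, -3), 720) + 4134693) = (-3212921 + 3847061)/((1805 + 38)/(34 + 720) + 4134693) = 634140/(1843/754 + 4134693) = 634140/(3117560365/754) = 634140*(754/3117560365) = 95628312/623512073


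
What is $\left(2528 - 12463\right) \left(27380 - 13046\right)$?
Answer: $-142408290$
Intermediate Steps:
$\left(2528 - 12463\right) \left(27380 - 13046\right) = \left(-9935\right) 14334 = -142408290$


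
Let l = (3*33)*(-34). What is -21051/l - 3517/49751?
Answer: 115052231/18606874 ≈ 6.1833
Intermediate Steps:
l = -3366 (l = 99*(-34) = -3366)
-21051/l - 3517/49751 = -21051/(-3366) - 3517/49751 = -21051*(-1/3366) - 3517*1/49751 = 2339/374 - 3517/49751 = 115052231/18606874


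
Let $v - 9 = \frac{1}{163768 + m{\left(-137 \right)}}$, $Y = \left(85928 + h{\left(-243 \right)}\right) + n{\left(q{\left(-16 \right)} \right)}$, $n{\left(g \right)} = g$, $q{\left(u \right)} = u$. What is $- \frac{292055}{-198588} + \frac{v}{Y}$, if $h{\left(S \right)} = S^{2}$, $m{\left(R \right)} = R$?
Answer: $\frac{532913090229565}{362348452160916} \approx 1.4707$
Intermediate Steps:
$Y = 144961$ ($Y = \left(85928 + \left(-243\right)^{2}\right) - 16 = \left(85928 + 59049\right) - 16 = 144977 - 16 = 144961$)
$v = \frac{1472680}{163631}$ ($v = 9 + \frac{1}{163768 - 137} = 9 + \frac{1}{163631} = \frac{1472680}{163631} \approx 9.0$)
$- \frac{292055}{-198588} + \frac{v}{Y} = - \frac{292055}{-198588} + \frac{1472680}{163631 \cdot 144961} = \left(-292055\right) \left(- \frac{1}{198588}\right) + \frac{1472680}{163631} \cdot \frac{1}{144961} = \frac{292055}{198588} + \frac{1472680}{23720113391} = \frac{532913090229565}{362348452160916}$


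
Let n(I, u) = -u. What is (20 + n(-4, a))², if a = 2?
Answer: 324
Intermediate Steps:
(20 + n(-4, a))² = (20 - 1*2)² = (20 - 2)² = 18² = 324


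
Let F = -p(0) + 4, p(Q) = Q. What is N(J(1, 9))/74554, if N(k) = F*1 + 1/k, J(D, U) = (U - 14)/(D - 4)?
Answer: 23/372770 ≈ 6.1700e-5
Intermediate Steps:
J(D, U) = (-14 + U)/(-4 + D)
F = 4 (F = -1*0 + 4 = 0 + 4 = 4)
N(k) = 4 + 1/k (N(k) = 4*1 + 1/k = 4 + 1/k)
N(J(1, 9))/74554 = (4 + 1/((-14 + 9)/(-4 + 1)))/74554 = (4 + 1/(-5/(-3)))*(1/74554) = (4 + 1/(-1/3*(-5)))*(1/74554) = (4 + 1/(5/3))*(1/74554) = (4 + 3/5)*(1/74554) = (23/5)*(1/74554) = 23/372770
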